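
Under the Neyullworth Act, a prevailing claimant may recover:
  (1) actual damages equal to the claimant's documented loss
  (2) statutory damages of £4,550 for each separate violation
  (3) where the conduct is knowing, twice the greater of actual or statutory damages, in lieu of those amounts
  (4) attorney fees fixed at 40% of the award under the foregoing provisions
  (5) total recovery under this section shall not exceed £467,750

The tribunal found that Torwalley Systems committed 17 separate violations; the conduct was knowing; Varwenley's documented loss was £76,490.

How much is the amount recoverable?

Statutory damages: 17 × £4,550 = £77,350
Greater of actual damages (£76,490) or statutory damages (£77,350): £77,350
Doubled: 2 × £77,350 = £154,700
Attorney fees: 40% of £154,700 = £61,880
Total before cap: £154,700 + £61,880 = £216,580
Cap at £467,750: £216,580 is within the cap, no reduction.

Total recovery: £216,580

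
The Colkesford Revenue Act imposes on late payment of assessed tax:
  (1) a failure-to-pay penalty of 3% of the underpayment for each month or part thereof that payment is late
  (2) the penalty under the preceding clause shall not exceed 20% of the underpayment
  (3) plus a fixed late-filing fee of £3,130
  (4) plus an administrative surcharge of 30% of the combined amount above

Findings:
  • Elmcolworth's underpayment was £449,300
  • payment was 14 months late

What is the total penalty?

£120,887

Accrued rate: 3% × 14 = 42%, capped at 20% → 20%
Failure-to-pay penalty: 20% of £449,300 = £89,860
Penalty before surcharge: £89,860 + £3,130 = £92,990
Administrative surcharge: 30% of £92,990 = £27,897
Total penalty: £92,990 + £27,897 = £120,887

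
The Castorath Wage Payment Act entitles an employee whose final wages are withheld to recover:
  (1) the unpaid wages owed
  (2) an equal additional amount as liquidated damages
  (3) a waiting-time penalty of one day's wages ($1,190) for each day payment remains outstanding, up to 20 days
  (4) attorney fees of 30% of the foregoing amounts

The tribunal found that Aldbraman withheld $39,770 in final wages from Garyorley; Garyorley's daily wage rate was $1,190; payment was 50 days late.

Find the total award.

Liquidated damages (equal amount): $39,770
Penalty days: min(50, 20) = 20
Waiting-time penalty: 20 × $1,190 = $23,800
Subtotal: $39,770 + $39,770 + $23,800 = $103,340
Attorney fees: 30% of $103,340 = $31,002
Total award: $103,340 + $31,002 = $134,342

$134,342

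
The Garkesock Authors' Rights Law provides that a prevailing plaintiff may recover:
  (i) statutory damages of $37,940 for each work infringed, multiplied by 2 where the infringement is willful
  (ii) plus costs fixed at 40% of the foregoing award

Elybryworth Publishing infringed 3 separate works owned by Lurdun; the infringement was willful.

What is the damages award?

$318,696

Statutory damages: 3 × $37,940 = $113,820
Doubled: 2 × $113,820 = $227,640
Costs: 40% of $227,640 = $91,056
Award plus costs: $227,640 + $91,056 = $318,696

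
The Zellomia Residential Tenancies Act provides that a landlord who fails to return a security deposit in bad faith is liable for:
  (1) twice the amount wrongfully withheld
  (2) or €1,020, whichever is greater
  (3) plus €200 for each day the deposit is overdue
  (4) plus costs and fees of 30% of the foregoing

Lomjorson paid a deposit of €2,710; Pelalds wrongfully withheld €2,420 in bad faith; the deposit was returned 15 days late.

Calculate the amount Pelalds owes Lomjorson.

€10,192

Doubled: 2 × €2,420 = €4,840
Minimum €1,020: €4,840 meets the minimum, no increase.
Late-return penalty: 15 × €200 = €3,000
Damages plus late penalty: €4,840 + €3,000 = €7,840
Costs and fees: 30% of €7,840 = €2,352
Total recovery: €7,840 + €2,352 = €10,192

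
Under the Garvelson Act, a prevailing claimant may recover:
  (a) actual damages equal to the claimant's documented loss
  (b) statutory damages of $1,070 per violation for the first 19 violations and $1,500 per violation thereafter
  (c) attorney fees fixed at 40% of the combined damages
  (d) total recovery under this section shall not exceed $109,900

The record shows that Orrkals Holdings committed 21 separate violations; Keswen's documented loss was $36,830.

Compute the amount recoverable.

$84,224

First 19 violations: 19 × $1,070 = $20,330
Remaining violations: (21 − 19) × $1,500 = $3,000
Statutory damages: $20,330 + $3,000 = $23,330
Combined damages: $36,830 + $23,330 = $60,160
Attorney fees: 40% of $60,160 = $24,064
Total before cap: $60,160 + $24,064 = $84,224
Cap at $109,900: $84,224 is within the cap, no reduction.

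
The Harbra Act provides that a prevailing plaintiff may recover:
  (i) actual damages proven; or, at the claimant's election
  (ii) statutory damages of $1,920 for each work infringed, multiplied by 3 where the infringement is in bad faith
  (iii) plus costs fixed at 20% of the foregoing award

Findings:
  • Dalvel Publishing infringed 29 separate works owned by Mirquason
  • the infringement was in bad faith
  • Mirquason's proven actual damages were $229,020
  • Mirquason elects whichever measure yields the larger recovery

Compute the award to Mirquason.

$274,824

Statutory damages: 29 × $1,920 = $55,680
Trebled: 3 × $55,680 = $167,040
Greater of actual damages ($229,020) or enhanced statutory damages ($167,040): $229,020
Costs: 20% of $229,020 = $45,804
Award plus costs: $229,020 + $45,804 = $274,824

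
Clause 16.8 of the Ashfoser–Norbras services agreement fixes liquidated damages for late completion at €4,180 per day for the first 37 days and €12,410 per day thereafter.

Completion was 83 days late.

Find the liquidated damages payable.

€725,520

First 37 days: 37 × €4,180 = €154,660
Remaining days: (83 − 37) × €12,410 = €570,860
Accrued per-day damages: €154,660 + €570,860 = €725,520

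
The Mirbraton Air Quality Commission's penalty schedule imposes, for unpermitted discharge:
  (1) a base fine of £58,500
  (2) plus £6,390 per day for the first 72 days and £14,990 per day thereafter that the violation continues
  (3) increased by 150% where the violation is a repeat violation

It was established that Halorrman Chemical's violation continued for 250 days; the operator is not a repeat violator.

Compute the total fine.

£3,186,800

First 72 days: 72 × £6,390 = £460,080
Remaining days: (250 − 72) × £14,990 = £2,668,220
Per-day component: £460,080 + £2,668,220 = £3,128,300
Base plus per-day: £58,500 + £3,128,300 = £3,186,800
The operator is not a repeat violator: no 150% increase.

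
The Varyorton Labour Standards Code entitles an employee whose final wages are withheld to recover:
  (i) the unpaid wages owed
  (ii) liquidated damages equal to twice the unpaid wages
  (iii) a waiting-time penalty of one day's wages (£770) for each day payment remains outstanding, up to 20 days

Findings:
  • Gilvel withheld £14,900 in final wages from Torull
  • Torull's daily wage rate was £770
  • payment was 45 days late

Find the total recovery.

Total award: £60,100

Doubled: 2 × £14,900 = £29,800
Penalty days: min(45, 20) = 20
Waiting-time penalty: 20 × £770 = £15,400
Total award: £14,900 + £29,800 + £15,400 = £60,100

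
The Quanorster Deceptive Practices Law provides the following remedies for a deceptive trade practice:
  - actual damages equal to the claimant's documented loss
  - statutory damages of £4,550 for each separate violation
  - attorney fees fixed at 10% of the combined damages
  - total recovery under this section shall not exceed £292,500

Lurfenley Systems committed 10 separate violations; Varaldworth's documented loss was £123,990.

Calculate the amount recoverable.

£186,439

Statutory damages: 10 × £4,550 = £45,500
Combined damages: £123,990 + £45,500 = £169,490
Attorney fees: 10% of £169,490 = £16,949
Total before cap: £169,490 + £16,949 = £186,439
Cap at £292,500: £186,439 is within the cap, no reduction.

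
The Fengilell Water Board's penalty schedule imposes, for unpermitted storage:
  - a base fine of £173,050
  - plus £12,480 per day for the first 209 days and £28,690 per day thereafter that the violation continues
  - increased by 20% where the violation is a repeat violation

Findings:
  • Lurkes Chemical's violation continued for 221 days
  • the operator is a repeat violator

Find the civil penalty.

First 209 days: 209 × £12,480 = £2,608,320
Remaining days: (221 − 209) × £28,690 = £344,280
Per-day component: £2,608,320 + £344,280 = £2,952,600
Base plus per-day: £173,050 + £2,952,600 = £3,125,650
Enhancement: 20% of £3,125,650 = £625,130
Enhanced fine: £3,125,650 + £625,130 = £3,750,780

£3,750,780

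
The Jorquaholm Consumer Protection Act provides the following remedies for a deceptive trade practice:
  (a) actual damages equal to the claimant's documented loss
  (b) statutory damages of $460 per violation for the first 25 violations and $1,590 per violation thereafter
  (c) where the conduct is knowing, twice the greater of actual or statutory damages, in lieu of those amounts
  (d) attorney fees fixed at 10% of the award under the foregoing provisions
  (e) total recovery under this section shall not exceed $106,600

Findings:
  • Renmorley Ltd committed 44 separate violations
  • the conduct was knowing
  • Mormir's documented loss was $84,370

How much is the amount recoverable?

Total recovery: $106,600

First 25 violations: 25 × $460 = $11,500
Remaining violations: (44 − 25) × $1,590 = $30,210
Statutory damages: $11,500 + $30,210 = $41,710
Greater of actual damages ($84,370) or statutory damages ($41,710): $84,370
Doubled: 2 × $84,370 = $168,740
Attorney fees: 10% of $168,740 = $16,874
Total before cap: $168,740 + $16,874 = $185,614
Cap at $106,600: $185,614 exceeds the cap → $106,600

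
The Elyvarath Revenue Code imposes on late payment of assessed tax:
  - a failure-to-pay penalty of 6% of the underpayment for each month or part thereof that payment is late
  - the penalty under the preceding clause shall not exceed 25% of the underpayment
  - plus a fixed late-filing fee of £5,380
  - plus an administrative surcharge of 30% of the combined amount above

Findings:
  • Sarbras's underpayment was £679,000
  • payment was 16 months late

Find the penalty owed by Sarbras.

£227,669

Accrued rate: 6% × 16 = 96%, capped at 25% → 25%
Failure-to-pay penalty: 25% of £679,000 = £169,750
Penalty before surcharge: £169,750 + £5,380 = £175,130
Administrative surcharge: 30% of £175,130 = £52,539
Total penalty: £175,130 + £52,539 = £227,669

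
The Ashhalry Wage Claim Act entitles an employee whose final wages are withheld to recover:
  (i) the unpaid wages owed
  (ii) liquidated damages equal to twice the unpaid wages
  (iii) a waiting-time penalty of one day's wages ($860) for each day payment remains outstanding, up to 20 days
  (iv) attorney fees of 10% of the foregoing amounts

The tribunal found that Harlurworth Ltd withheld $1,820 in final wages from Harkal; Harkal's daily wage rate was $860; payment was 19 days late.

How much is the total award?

$23,980

Doubled: 2 × $1,820 = $3,640
Penalty days: min(19, 20) = 19
Waiting-time penalty: 19 × $860 = $16,340
Subtotal: $1,820 + $3,640 + $16,340 = $21,800
Attorney fees: 10% of $21,800 = $2,180
Total award: $21,800 + $2,180 = $23,980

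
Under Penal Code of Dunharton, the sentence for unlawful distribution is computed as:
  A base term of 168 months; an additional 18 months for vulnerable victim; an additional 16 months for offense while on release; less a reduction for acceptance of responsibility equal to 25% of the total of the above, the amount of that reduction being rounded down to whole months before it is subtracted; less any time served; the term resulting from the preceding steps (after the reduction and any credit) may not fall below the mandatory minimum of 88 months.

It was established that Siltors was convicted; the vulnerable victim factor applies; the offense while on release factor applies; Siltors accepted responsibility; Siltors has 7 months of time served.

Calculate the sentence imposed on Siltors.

145 months

Vulnerable victim enhancement: +18 months
Offense while on release enhancement: +16 months
Adjusted term: 168 months + 18 months + 16 months = 202 months
Acceptance of responsibility reduction: 25% of 202 months = 50 months (rounded down)
After reduction: 202 − 50 = 152 months
Less time served: 152 months − 7 months = 145 months
Minimum 88 months: 145 months meets the minimum, no increase.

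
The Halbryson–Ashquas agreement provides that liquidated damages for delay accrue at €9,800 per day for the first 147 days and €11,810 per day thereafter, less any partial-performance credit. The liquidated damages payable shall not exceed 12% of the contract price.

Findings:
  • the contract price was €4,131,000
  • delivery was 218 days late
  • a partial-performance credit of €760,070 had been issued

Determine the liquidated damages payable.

First 147 days: 147 × €9,800 = €1,440,600
Remaining days: (218 − 147) × €11,810 = €838,510
Accrued per-day damages: €1,440,600 + €838,510 = €2,279,110
Less partial-performance credit: €2,279,110 − €760,070 = €1,519,040
Cap: 12% of €4,131,000 = €495,720
Cap at €495,720: €1,519,040 exceeds the cap → €495,720

€495,720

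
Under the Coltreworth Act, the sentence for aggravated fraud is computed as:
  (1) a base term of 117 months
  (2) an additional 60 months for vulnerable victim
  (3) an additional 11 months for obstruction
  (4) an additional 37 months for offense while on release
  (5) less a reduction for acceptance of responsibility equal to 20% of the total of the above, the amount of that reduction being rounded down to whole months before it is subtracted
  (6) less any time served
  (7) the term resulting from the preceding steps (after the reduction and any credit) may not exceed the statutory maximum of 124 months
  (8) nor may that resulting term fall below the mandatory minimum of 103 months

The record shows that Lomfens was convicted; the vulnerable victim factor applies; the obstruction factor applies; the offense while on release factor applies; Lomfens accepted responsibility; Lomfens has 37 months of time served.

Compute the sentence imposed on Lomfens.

Vulnerable victim enhancement: +60 months
Obstruction enhancement: +11 months
Offense while on release enhancement: +37 months
Adjusted term: 117 months + 60 months + 11 months + 37 months = 225 months
Acceptance of responsibility reduction: 20% of 225 months = 45 months (rounded down)
After reduction: 225 − 45 = 180 months
Less time served: 180 months − 37 months = 143 months
Cap at 124 months: 143 months exceeds the cap → 124 months
Minimum 103 months: 124 months meets the minimum, no increase.

124 months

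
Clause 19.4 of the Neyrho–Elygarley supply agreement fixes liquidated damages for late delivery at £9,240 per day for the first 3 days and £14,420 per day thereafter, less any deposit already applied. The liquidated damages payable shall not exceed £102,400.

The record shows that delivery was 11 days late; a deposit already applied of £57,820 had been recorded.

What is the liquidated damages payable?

First 3 days: 3 × £9,240 = £27,720
Remaining days: (11 − 3) × £14,420 = £115,360
Accrued per-day damages: £27,720 + £115,360 = £143,080
Less deposit already applied: £143,080 − £57,820 = £85,260
Cap at £102,400: £85,260 is within the cap, no reduction.

£85,260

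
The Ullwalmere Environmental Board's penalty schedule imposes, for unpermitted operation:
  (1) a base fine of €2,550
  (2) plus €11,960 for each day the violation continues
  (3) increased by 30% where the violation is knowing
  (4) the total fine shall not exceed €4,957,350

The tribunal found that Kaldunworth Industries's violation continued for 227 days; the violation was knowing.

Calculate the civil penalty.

Per-day component: 227 × €11,960 = €2,714,920
Base plus per-day: €2,550 + €2,714,920 = €2,717,470
Enhancement: 30% of €2,717,470 = €815,241
Enhanced fine: €2,717,470 + €815,241 = €3,532,711
Cap at €4,957,350: €3,532,711 is within the cap, no reduction.

€3,532,711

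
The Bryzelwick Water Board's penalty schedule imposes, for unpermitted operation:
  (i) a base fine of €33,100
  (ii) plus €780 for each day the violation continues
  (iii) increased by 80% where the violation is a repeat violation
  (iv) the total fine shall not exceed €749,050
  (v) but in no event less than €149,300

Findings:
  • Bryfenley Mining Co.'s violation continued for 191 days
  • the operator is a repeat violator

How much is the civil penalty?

Per-day component: 191 × €780 = €148,980
Base plus per-day: €33,100 + €148,980 = €182,080
Enhancement: 80% of €182,080 = €145,664
Enhanced fine: €182,080 + €145,664 = €327,744
Cap at €749,050: €327,744 is within the cap, no reduction.
Minimum €149,300: €327,744 meets the minimum, no increase.

€327,744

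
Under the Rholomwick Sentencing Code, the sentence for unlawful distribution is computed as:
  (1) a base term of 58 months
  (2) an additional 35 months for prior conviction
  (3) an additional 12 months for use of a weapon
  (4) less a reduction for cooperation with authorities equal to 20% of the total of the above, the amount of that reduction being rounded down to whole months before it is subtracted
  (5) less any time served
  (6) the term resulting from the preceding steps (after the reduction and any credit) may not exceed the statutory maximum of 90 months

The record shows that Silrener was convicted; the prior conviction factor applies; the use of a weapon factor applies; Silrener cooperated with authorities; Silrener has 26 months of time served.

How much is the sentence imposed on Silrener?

58 months

Prior conviction enhancement: +35 months
Use of a weapon enhancement: +12 months
Adjusted term: 58 months + 35 months + 12 months = 105 months
Cooperation with authorities reduction: 20% of 105 months = 21 months (rounded down)
After reduction: 105 − 21 = 84 months
Less time served: 84 months − 26 months = 58 months
Cap at 90 months: 58 months is within the cap, no reduction.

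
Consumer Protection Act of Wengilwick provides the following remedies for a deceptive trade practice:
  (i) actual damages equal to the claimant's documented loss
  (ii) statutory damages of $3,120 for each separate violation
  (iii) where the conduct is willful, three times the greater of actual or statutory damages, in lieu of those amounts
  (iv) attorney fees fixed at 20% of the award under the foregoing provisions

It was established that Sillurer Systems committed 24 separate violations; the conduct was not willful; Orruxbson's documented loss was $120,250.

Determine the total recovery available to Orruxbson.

$234,156

Statutory damages: 24 × $3,120 = $74,880
Conduct not willful: the in-lieu enhancement does not apply.
Actual plus statutory damages: $120,250 + $74,880 = $195,130
Attorney fees: 20% of $195,130 = $39,026
Total recovery: $195,130 + $39,026 = $234,156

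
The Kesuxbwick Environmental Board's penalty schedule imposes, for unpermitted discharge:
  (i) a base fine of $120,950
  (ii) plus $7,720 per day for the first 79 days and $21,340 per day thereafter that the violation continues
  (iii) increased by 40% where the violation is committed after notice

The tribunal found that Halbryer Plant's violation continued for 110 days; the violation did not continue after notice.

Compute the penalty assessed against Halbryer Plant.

First 79 days: 79 × $7,720 = $609,880
Remaining days: (110 − 79) × $21,340 = $661,540
Per-day component: $609,880 + $661,540 = $1,271,420
Base plus per-day: $120,950 + $1,271,420 = $1,392,370
The violation did not continue after notice: no 40% increase.

$1,392,370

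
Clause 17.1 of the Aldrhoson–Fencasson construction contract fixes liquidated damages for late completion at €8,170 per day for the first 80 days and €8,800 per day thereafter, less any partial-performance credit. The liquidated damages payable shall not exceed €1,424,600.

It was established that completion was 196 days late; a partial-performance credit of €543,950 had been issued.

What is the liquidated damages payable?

€1,130,450

First 80 days: 80 × €8,170 = €653,600
Remaining days: (196 − 80) × €8,800 = €1,020,800
Accrued per-day damages: €653,600 + €1,020,800 = €1,674,400
Less partial-performance credit: €1,674,400 − €543,950 = €1,130,450
Cap at €1,424,600: €1,130,450 is within the cap, no reduction.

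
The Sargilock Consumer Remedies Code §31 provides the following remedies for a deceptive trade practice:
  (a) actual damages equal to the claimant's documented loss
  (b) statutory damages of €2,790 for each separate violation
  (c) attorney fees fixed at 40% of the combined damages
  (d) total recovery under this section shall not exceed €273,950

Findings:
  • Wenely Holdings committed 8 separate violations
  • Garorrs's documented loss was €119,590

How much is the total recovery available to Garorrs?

Statutory damages: 8 × €2,790 = €22,320
Combined damages: €119,590 + €22,320 = €141,910
Attorney fees: 40% of €141,910 = €56,764
Total before cap: €141,910 + €56,764 = €198,674
Cap at €273,950: €198,674 is within the cap, no reduction.

€198,674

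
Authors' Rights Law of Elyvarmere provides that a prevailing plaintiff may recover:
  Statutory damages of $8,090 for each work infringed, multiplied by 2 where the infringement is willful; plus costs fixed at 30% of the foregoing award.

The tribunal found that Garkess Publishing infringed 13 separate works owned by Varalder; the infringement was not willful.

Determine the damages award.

Statutory damages: 13 × $8,090 = $105,170
Infringement not willful: no ×2 enhancement.
Costs: 30% of $105,170 = $31,551
Award plus costs: $105,170 + $31,551 = $136,721

$136,721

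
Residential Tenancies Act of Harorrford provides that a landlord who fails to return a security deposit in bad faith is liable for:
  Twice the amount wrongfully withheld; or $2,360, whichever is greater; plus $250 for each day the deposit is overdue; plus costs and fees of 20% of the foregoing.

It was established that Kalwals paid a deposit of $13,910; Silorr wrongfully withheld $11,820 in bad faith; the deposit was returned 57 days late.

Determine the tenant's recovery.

$45,468

Doubled: 2 × $11,820 = $23,640
Minimum $2,360: $23,640 meets the minimum, no increase.
Late-return penalty: 57 × $250 = $14,250
Damages plus late penalty: $23,640 + $14,250 = $37,890
Costs and fees: 20% of $37,890 = $7,578
Total recovery: $37,890 + $7,578 = $45,468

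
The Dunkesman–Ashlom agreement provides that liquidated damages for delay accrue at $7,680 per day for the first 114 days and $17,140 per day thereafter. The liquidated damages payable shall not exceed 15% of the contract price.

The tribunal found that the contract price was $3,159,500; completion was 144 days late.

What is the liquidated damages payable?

Liquidated damages: $473,925

First 114 days: 114 × $7,680 = $875,520
Remaining days: (144 − 114) × $17,140 = $514,200
Accrued per-day damages: $875,520 + $514,200 = $1,389,720
Cap: 15% of $3,159,500 = $473,925
Cap at $473,925: $1,389,720 exceeds the cap → $473,925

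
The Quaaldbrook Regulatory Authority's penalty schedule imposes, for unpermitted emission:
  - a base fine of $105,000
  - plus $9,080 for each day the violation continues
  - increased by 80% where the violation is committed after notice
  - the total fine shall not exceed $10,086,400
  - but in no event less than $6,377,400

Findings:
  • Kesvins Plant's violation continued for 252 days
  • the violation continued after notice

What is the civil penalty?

Per-day component: 252 × $9,080 = $2,288,160
Base plus per-day: $105,000 + $2,288,160 = $2,393,160
Enhancement: 80% of $2,393,160 = $1,914,528
Enhanced fine: $2,393,160 + $1,914,528 = $4,307,688
Cap at $10,086,400: $4,307,688 is within the cap, no reduction.
Minimum $6,377,400: $4,307,688 is below the minimum → $6,377,400

$6,377,400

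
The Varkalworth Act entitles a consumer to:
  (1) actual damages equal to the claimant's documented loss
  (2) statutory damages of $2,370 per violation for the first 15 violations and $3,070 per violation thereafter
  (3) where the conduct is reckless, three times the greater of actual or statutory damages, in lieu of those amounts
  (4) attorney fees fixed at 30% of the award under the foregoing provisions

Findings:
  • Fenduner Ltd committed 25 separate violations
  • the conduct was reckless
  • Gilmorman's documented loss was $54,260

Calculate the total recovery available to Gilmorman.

Total recovery: $258,375

First 15 violations: 15 × $2,370 = $35,550
Remaining violations: (25 − 15) × $3,070 = $30,700
Statutory damages: $35,550 + $30,700 = $66,250
Greater of actual damages ($54,260) or statutory damages ($66,250): $66,250
Trebled: 3 × $66,250 = $198,750
Attorney fees: 30% of $198,750 = $59,625
Total recovery: $198,750 + $59,625 = $258,375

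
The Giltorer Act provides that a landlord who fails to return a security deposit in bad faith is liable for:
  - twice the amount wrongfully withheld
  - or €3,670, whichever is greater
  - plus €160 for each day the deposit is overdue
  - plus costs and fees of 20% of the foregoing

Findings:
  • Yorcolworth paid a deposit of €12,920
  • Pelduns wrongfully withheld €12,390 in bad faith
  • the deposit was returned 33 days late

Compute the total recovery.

€36,072

Doubled: 2 × €12,390 = €24,780
Minimum €3,670: €24,780 meets the minimum, no increase.
Late-return penalty: 33 × €160 = €5,280
Damages plus late penalty: €24,780 + €5,280 = €30,060
Costs and fees: 20% of €30,060 = €6,012
Total recovery: €30,060 + €6,012 = €36,072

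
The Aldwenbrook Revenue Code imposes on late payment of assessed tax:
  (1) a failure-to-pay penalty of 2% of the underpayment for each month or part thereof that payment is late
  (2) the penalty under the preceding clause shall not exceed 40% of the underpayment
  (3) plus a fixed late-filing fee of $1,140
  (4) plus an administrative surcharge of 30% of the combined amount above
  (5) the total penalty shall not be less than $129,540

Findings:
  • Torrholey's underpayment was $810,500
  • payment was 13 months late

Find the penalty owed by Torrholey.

$275,431

Accrued rate: 2% × 13 = 26%, capped at 40% → 26%
Failure-to-pay penalty: 26% of $810,500 = $210,730
Penalty before surcharge: $210,730 + $1,140 = $211,870
Administrative surcharge: 30% of $211,870 = $63,561
Total penalty: $211,870 + $63,561 = $275,431
Minimum $129,540: $275,431 meets the minimum, no increase.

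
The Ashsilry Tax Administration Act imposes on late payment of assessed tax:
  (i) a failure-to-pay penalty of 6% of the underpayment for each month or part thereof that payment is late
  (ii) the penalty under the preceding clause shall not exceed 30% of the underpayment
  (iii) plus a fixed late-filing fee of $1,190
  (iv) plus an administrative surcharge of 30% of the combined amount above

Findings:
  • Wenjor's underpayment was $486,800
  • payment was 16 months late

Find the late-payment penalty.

Accrued rate: 6% × 16 = 96%, capped at 30% → 30%
Failure-to-pay penalty: 30% of $486,800 = $146,040
Penalty before surcharge: $146,040 + $1,190 = $147,230
Administrative surcharge: 30% of $147,230 = $44,169
Total penalty: $147,230 + $44,169 = $191,399

$191,399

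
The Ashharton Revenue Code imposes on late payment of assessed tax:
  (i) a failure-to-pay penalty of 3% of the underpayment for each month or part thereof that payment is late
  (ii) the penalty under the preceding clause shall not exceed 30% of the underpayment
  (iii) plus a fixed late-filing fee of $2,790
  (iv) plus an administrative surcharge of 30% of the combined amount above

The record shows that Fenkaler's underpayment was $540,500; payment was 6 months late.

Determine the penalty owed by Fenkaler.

Accrued rate: 3% × 6 = 18%, capped at 30% → 18%
Failure-to-pay penalty: 18% of $540,500 = $97,290
Penalty before surcharge: $97,290 + $2,790 = $100,080
Administrative surcharge: 30% of $100,080 = $30,024
Total penalty: $100,080 + $30,024 = $130,104

Penalty: $130,104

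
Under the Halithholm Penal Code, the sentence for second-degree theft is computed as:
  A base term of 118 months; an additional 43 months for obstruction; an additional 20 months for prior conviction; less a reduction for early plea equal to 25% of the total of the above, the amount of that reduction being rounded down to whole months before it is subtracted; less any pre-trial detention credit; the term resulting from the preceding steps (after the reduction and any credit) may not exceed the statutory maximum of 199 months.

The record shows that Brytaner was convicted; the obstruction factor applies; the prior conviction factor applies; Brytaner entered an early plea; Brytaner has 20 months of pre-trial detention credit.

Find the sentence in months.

Obstruction enhancement: +43 months
Prior conviction enhancement: +20 months
Adjusted term: 118 months + 43 months + 20 months = 181 months
Early plea reduction: 25% of 181 months = 45 months (rounded down)
After reduction: 181 − 45 = 136 months
Less pre-trial detention credit: 136 months − 20 months = 116 months
Cap at 199 months: 116 months is within the cap, no reduction.

116 months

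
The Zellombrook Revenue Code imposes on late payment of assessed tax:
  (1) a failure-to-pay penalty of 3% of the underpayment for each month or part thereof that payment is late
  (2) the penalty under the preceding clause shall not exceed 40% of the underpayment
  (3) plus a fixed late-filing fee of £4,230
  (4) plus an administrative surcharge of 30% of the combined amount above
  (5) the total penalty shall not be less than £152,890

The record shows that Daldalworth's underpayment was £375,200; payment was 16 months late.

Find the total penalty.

Penalty: £200,603

Accrued rate: 3% × 16 = 48%, capped at 40% → 40%
Failure-to-pay penalty: 40% of £375,200 = £150,080
Penalty before surcharge: £150,080 + £4,230 = £154,310
Administrative surcharge: 30% of £154,310 = £46,293
Total penalty: £154,310 + £46,293 = £200,603
Minimum £152,890: £200,603 meets the minimum, no increase.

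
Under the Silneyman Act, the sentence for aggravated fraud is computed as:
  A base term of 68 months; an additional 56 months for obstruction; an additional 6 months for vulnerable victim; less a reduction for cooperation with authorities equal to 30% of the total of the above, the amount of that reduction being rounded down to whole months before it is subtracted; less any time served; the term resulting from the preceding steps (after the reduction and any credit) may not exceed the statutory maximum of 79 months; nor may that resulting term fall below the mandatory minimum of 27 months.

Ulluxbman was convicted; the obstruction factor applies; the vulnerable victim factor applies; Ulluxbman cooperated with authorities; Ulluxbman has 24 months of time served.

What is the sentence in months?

67 months

Obstruction enhancement: +56 months
Vulnerable victim enhancement: +6 months
Adjusted term: 68 months + 56 months + 6 months = 130 months
Cooperation with authorities reduction: 30% of 130 months = 39 months (rounded down)
After reduction: 130 − 39 = 91 months
Less time served: 91 months − 24 months = 67 months
Cap at 79 months: 67 months is within the cap, no reduction.
Minimum 27 months: 67 months meets the minimum, no increase.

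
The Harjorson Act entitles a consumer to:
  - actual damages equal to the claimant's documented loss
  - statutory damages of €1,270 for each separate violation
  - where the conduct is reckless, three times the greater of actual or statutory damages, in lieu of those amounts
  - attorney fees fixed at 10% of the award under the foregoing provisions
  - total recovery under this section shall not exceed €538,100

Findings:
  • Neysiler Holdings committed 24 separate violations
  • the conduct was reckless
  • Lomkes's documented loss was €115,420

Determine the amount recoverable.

€380,886

Statutory damages: 24 × €1,270 = €30,480
Greater of actual damages (€115,420) or statutory damages (€30,480): €115,420
Trebled: 3 × €115,420 = €346,260
Attorney fees: 10% of €346,260 = €34,626
Total before cap: €346,260 + €34,626 = €380,886
Cap at €538,100: €380,886 is within the cap, no reduction.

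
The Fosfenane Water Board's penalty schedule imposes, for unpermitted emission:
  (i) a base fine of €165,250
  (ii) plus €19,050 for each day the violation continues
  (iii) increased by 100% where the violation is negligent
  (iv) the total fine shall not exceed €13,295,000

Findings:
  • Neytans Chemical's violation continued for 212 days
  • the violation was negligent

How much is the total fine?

Per-day component: 212 × €19,050 = €4,038,600
Base plus per-day: €165,250 + €4,038,600 = €4,203,850
Enhancement: 100% of €4,203,850 = €4,203,850
Enhanced fine: €4,203,850 + €4,203,850 = €8,407,700
Cap at €13,295,000: €8,407,700 is within the cap, no reduction.

€8,407,700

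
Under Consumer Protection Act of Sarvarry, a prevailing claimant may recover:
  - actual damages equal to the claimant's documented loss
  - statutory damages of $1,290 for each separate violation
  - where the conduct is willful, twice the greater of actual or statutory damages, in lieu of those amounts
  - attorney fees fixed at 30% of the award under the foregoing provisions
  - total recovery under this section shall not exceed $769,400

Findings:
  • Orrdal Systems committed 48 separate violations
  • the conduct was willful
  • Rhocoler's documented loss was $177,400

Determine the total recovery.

Statutory damages: 48 × $1,290 = $61,920
Greater of actual damages ($177,400) or statutory damages ($61,920): $177,400
Doubled: 2 × $177,400 = $354,800
Attorney fees: 30% of $354,800 = $106,440
Total before cap: $354,800 + $106,440 = $461,240
Cap at $769,400: $461,240 is within the cap, no reduction.

$461,240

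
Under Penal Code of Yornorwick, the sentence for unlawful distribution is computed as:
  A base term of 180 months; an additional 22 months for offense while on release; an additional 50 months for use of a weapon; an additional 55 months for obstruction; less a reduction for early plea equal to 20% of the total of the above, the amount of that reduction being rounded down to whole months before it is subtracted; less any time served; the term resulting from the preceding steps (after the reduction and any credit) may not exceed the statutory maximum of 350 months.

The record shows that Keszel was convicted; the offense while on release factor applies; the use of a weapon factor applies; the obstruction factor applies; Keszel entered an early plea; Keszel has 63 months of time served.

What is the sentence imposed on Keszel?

Offense while on release enhancement: +22 months
Use of a weapon enhancement: +50 months
Obstruction enhancement: +55 months
Adjusted term: 180 months + 22 months + 50 months + 55 months = 307 months
Early plea reduction: 20% of 307 months = 61 months (rounded down)
After reduction: 307 − 61 = 246 months
Less time served: 246 months − 63 months = 183 months
Cap at 350 months: 183 months is within the cap, no reduction.

Sentence: 183 months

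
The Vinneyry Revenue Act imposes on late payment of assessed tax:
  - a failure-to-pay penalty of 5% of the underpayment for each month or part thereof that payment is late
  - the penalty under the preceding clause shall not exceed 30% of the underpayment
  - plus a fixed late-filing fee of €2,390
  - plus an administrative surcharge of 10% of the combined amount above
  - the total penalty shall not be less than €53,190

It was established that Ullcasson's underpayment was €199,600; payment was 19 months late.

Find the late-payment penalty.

Accrued rate: 5% × 19 = 95%, capped at 30% → 30%
Failure-to-pay penalty: 30% of €199,600 = €59,880
Penalty before surcharge: €59,880 + €2,390 = €62,270
Administrative surcharge: 10% of €62,270 = €6,227
Total penalty: €62,270 + €6,227 = €68,497
Minimum €53,190: €68,497 meets the minimum, no increase.

€68,497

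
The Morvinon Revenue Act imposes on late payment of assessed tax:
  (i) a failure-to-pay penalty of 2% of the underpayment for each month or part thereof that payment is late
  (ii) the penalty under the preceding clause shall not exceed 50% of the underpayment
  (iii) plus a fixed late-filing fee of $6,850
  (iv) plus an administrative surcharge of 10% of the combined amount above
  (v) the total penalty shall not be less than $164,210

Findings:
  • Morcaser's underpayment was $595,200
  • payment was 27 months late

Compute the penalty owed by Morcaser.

Penalty: $334,895

Accrued rate: 2% × 27 = 54%, capped at 50% → 50%
Failure-to-pay penalty: 50% of $595,200 = $297,600
Penalty before surcharge: $297,600 + $6,850 = $304,450
Administrative surcharge: 10% of $304,450 = $30,445
Total penalty: $304,450 + $30,445 = $334,895
Minimum $164,210: $334,895 meets the minimum, no increase.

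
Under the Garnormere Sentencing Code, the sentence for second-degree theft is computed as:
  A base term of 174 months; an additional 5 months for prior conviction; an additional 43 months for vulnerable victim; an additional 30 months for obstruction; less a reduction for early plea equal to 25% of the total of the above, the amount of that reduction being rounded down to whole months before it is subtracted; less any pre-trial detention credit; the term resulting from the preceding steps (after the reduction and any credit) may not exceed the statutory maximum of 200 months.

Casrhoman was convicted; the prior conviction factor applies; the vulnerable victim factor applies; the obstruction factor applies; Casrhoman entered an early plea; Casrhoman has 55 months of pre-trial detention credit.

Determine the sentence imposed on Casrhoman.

Prior conviction enhancement: +5 months
Vulnerable victim enhancement: +43 months
Obstruction enhancement: +30 months
Adjusted term: 174 months + 5 months + 43 months + 30 months = 252 months
Early plea reduction: 25% of 252 months = 63 months (rounded down)
After reduction: 252 − 63 = 189 months
Less pre-trial detention credit: 189 months − 55 months = 134 months
Cap at 200 months: 134 months is within the cap, no reduction.

134 months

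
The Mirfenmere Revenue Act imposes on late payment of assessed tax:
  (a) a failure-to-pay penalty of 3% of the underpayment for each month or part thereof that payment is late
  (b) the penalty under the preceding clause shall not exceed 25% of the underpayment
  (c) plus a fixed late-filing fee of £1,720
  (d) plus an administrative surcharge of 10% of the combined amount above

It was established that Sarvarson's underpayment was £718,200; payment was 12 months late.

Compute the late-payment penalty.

Accrued rate: 3% × 12 = 36%, capped at 25% → 25%
Failure-to-pay penalty: 25% of £718,200 = £179,550
Penalty before surcharge: £179,550 + £1,720 = £181,270
Administrative surcharge: 10% of £181,270 = £18,127
Total penalty: £181,270 + £18,127 = £199,397

£199,397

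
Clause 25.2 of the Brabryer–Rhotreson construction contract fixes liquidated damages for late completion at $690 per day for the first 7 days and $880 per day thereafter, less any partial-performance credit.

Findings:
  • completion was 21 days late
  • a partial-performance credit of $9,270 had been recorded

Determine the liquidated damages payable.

First 7 days: 7 × $690 = $4,830
Remaining days: (21 − 7) × $880 = $12,320
Accrued per-day damages: $4,830 + $12,320 = $17,150
Less partial-performance credit: $17,150 − $9,270 = $7,880

$7,880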